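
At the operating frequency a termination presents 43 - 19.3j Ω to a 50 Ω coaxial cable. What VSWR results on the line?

VSWR ≈ 1.55

Γ = (Z_L − Z_0)/(Z_L + Z_0) = (-7 − j19.3)/(93 − j19.3)
|Γ| = 20.5/95 = 0.216
VSWR = (1 + |Γ|)/(1 − |Γ|) = 1.22/0.784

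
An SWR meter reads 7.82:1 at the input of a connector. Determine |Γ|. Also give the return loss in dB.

|Γ| = (S − 1)/(S + 1) = (7.82 − 1)/(7.82 + 1) = 6.82/8.82
RL = −20·log₁₀|Γ| = −20·log₁₀(0.773)

|Γ| ≈ 0.773; return loss ≈ 2.23 dB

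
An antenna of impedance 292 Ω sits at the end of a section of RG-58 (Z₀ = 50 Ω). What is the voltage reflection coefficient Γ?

Γ = (Z_L − Z_0)/(Z_L + Z_0) = (292 − 50)/(292 + 50) = 242/342

Γ = 0.708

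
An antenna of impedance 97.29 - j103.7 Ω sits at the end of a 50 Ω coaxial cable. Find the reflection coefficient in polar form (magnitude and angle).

Γ ≈ 0.633 ∠ -30.3°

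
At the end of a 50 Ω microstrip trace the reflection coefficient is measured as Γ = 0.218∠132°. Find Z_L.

Z_L = Z_0·(1 + Γ)/(1 − Γ) = 50·(0.854 + j0.162)/(1.15 − j0.162)

Z_L ≈ 35.6 + j12.1 Ω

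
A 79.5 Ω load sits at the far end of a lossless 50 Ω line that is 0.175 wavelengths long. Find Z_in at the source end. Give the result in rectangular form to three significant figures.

Z_in ≈ 35.9 − j14 Ω

βl = 2π × 0.175 = 63°
tan(βl) = tan(63°) = 1.96
Z_in = Z_0·(Z_L + jZ_0·tanβl)/(Z_0 + jZ_L·tanβl)
     = 50·(79.5 + j98.1)/(50 + j156)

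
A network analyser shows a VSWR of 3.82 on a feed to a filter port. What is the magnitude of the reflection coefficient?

|Γ| = (S − 1)/(S + 1) = (3.82 − 1)/(3.82 + 1) = 2.82/4.82

|Γ| ≈ 0.585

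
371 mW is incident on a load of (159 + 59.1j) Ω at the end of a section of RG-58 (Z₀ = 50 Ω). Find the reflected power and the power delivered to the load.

P_reflected ≈ 121 mW; P_delivered ≈ 250 mW

|Γ| = |(109 + j59.1)/(209 + j59.1)| = 0.571
|Γ|² = 0.326
P_refl = |Γ|²·P_inc = 121 mW, P_del = (1 − |Γ|²)·P_inc = 250 mW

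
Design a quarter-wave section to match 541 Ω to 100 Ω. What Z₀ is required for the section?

Z_qwt = √(Z_0·R_L) = √(100 × 541) = √54100

Z_qwt ≈ 233 Ω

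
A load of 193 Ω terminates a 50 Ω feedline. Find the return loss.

Γ = (193 − 50)/(193 + 50) = 0.588
RL = −20·log₁₀|Γ| = −20·log₁₀(0.588)

RL ≈ 4.61 dB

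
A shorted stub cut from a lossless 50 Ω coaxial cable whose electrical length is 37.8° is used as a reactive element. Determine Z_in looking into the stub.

Z_in ≈ +j38.8 Ω

tan(βl) = 0.776
For a shorted stub, Z_in = jZ_0·tan(βl)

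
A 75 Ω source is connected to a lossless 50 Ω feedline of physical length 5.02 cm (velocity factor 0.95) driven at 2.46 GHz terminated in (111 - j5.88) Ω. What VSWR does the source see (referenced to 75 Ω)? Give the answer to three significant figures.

λ = v/f = 0.95·c / 2.46 GHz = 0.116 m
βl = 2π·l/λ = 2π × 0.433 = 156°
tan(βl) = -0.445
Z_in = Z_0·(Z_L + jZ_0·tanβl)/(Z_0 + jZ_L·tanβl) = 70.9 + j44.3 Ω
Γ_s = (Z_in − Z_s)/(Z_in + Z_s) = (-4.09 + j44.3)/(146 + j44.3), |Γ_s| = 0.292
VSWR = (1 + |Γ_s|)/(1 − |Γ_s|)

VSWR ≈ 1.82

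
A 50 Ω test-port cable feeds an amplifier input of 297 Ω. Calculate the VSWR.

For a purely resistive load, VSWR = R_L/Z_0 or Z_0/R_L (whichever > 1) = 297/50

VSWR ≈ 5.94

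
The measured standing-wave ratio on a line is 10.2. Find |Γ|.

|Γ| = (S − 1)/(S + 1) = (10.2 − 1)/(10.2 + 1) = 9.2/11.2

|Γ| ≈ 0.821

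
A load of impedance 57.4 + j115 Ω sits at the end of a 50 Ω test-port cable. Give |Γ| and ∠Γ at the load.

Γ ≈ 0.732 ∠ 39.4°

Γ = (Z_L − Z_0)/(Z_L + Z_0) = (7.4 + j115)/(107.4 + j115)
|Γ| = 115/157 = 0.732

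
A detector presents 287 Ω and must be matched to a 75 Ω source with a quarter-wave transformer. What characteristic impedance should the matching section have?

Z_qwt ≈ 147 Ω

Z_qwt = √(Z_0·R_L) = √(75 × 287) = √21520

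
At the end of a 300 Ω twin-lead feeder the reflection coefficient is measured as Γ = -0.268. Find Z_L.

Z_L = Z_0·(1 + Γ)/(1 − Γ) = 300·(0.732)/(1.27)

Z_L ≈ 173 Ω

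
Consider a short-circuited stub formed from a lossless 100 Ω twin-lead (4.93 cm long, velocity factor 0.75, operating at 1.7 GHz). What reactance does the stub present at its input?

λ = v/f = 0.75·c / 1.7 GHz = 0.132 m
βl = 2π·l/λ = 2π × 0.372 = 134°
tan(βl) = -1.03
For a short-circuited stub, Z_in = jZ_0·tan(βl)

X_in ≈ -103 Ω (capacitive)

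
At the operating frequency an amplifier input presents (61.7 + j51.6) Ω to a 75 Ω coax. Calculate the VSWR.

VSWR ≈ 2.15

Γ = (Z_L − Z_0)/(Z_L + Z_0) = (-13.3 + j51.6)/(136.7 + j51.6)
|Γ| = 53.3/146 = 0.365
VSWR = (1 + |Γ|)/(1 − |Γ|) = 1.36/0.635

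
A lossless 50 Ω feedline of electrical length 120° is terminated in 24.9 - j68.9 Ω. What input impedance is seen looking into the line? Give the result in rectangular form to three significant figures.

Z_in ≈ 37.3 + j88.9 Ω

tan(βl) = tan(120°) = -1.73
Z_in = Z_0·(Z_L + jZ_0·tanβl)/(Z_0 + jZ_L·tanβl)
     = 50·(24.9 − j156)/(-69.3 − j43.1)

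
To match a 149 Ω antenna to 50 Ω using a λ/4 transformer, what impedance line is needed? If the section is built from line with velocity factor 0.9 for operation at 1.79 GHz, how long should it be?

Z_qwt = √(Z_0·R_L) = √(50 × 149) = √7450
λ = 0.9·c/f = 0.151 m, so l = λ/4 = 0.0377 m

Z_qwt ≈ 86.3 Ω; length ≈ 3.77 cm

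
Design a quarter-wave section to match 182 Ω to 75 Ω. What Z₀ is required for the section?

Z_qwt = √(Z_0·R_L) = √(75 × 182) = √13650

Z_qwt ≈ 117 Ω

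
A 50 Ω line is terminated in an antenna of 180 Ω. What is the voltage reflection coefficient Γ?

Γ = (Z_L − Z_0)/(Z_L + Z_0) = (180 − 50)/(180 + 50) = 130/230

Γ = 0.565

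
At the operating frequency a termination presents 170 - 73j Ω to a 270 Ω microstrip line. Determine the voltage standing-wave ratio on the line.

Γ = (Z_L − Z_0)/(Z_L + Z_0) = (-100 − j73)/(440 − j73)
|Γ| = 124/446 = 0.278
VSWR = (1 + |Γ|)/(1 − |Γ|) = 1.28/0.722

VSWR ≈ 1.77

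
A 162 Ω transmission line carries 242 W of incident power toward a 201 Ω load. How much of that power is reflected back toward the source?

P_reflected ≈ 2.79 W

Γ = (201 − 162)/(201 + 162) = 0.107
|Γ|² = 0.0115
P_refl = |Γ|²·P_inc = 2.79 W, P_del = (1 − |Γ|²)·P_inc = 239 W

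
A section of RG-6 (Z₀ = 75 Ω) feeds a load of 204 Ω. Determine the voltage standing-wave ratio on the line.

VSWR ≈ 2.72

Γ = (204 − 75)/(204 + 75) = 0.462
VSWR = (1 + 0.462)/(1 − 0.462)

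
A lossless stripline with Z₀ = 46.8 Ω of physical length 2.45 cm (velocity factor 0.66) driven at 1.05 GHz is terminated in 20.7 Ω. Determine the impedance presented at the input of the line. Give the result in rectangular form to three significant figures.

Z_in ≈ 36.1 + j32.8 Ω

λ = v/f = 0.66·c / 1.05 GHz = 0.189 m
βl = 2π·l/λ = 2π × 0.13 = 46.8°
tan(βl) = tan(46.8°) = 1.06
Z_in = Z_0·(Z_L + jZ_0·tanβl)/(Z_0 + jZ_L·tanβl)
     = 46.8·(20.7 + j49.8)/(46.8 + j22)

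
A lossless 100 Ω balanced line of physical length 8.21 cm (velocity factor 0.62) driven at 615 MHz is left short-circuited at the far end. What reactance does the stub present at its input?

λ = v/f = 0.62·c / 615 MHz = 0.302 m
βl = 2π·l/λ = 2π × 0.271 = 97.7°
tan(βl) = -7.37
For a short-circuited stub, Z_in = jZ_0·tan(βl)

X_in ≈ -737 Ω (capacitive)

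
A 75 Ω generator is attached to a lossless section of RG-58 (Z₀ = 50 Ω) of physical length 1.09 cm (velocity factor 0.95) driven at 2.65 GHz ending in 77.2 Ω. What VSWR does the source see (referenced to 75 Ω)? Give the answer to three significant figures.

VSWR ≈ 1.66

λ = v/f = 0.95·c / 2.65 GHz = 0.108 m
βl = 2π·l/λ = 2π × 0.101 = 36.5°
tan(βl) = 0.74
Z_in = Z_0·(Z_L + jZ_0·tanβl)/(Z_0 + jZ_L·tanβl) = 51.8 − j22.2 Ω
Γ_s = (Z_in − Z_s)/(Z_in + Z_s) = (-23.2 − j22.2)/(127 − j22.2), |Γ_s| = 0.249
VSWR = (1 + |Γ_s|)/(1 − |Γ_s|)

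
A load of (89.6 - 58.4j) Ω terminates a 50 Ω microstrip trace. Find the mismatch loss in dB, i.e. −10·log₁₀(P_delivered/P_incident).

Γ = (39.6 − j58.4)/(139.6 − j58.4), |Γ| = 0.466
|Γ|² = 0.217, so P_del/P_inc = 1 − |Γ|² = 0.783
ML = −10·log₁₀(1 − |Γ|²)

mismatch loss ≈ 1.06 dB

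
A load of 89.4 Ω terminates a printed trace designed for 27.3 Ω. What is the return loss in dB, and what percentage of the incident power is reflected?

RL ≈ 5.48 dB; 28.3% of incident power reflected

Γ = (89.4 − 27.3)/(89.4 + 27.3) = 0.532
RL = −20·log₁₀(0.532) = 5.48 dB
P_refl/P_inc = |Γ|² = 0.283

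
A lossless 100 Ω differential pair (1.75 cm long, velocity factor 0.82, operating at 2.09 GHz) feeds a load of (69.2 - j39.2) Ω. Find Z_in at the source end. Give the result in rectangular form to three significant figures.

λ = v/f = 0.82·c / 2.09 GHz = 0.118 m
βl = 2π·l/λ = 2π × 0.149 = 53.5°
tan(βl) = tan(53.5°) = 1.35
Z_in = Z_0·(Z_L + jZ_0·tanβl)/(Z_0 + jZ_L·tanβl)
     = 100·(69.2 + j96.1)/(153 + j93.6)

Z_in ≈ 60.9 + j25.6 Ω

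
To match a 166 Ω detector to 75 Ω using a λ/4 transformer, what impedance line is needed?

Z_qwt ≈ 112 Ω

Z_qwt = √(Z_0·R_L) = √(75 × 166) = √12450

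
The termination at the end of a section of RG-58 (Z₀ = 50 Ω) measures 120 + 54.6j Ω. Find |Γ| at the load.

|Γ| ≈ 0.497

Γ = (Z_L − Z_0)/(Z_L + Z_0) = (70 + j54.6)/(170 + j54.6)
|Γ| = 88.8/179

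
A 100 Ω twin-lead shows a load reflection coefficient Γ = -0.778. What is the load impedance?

Z_L ≈ 12.5 Ω

Z_L = Z_0·(1 + Γ)/(1 − Γ) = 100·(0.222)/(1.78)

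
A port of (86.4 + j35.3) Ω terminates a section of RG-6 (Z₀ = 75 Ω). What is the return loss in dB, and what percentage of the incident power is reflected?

RL ≈ 13 dB; 5.04% of incident power reflected

Γ = (11.4 + j35.3)/(161.4 + j35.3), |Γ| = 0.225
RL = −20·log₁₀(0.225) = 13 dB
P_refl/P_inc = |Γ|² = 0.0504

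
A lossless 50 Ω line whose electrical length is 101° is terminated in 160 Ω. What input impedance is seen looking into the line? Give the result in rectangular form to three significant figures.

tan(βl) = tan(101°) = -5.14
Z_in = Z_0·(Z_L + jZ_0·tanβl)/(Z_0 + jZ_L·tanβl)
     = 50·(160 − j257)/(50 − j823)

Z_in ≈ 16.2 + j8.74 Ω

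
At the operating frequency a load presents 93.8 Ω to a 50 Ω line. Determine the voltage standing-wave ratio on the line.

VSWR ≈ 1.88

For a purely resistive load, VSWR = R_L/Z_0 or Z_0/R_L (whichever > 1) = 93.8/50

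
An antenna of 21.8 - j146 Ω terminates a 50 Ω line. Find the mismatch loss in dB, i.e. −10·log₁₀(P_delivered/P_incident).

mismatch loss ≈ 7.83 dB

Γ = (-28.2 − j146)/(71.8 − j146), |Γ| = 0.914
|Γ|² = 0.835, so P_del/P_inc = 1 − |Γ|² = 0.165
ML = −10·log₁₀(1 − |Γ|²)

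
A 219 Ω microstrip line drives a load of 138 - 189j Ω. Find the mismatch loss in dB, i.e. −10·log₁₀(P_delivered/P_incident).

Γ = (-81 − j189)/(357 − j189), |Γ| = 0.509
|Γ|² = 0.259, so P_del/P_inc = 1 − |Γ|² = 0.741
ML = −10·log₁₀(1 − |Γ|²)

mismatch loss ≈ 1.3 dB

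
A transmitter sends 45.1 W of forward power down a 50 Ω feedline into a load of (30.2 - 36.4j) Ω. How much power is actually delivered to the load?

|Γ| = |(-19.8 − j36.4)/(80.2 − j36.4)| = 0.47
|Γ|² = 0.221
P_refl = |Γ|²·P_inc = 9.98 W, P_del = (1 − |Γ|²)·P_inc = 35.1 W

P_delivered ≈ 35.1 W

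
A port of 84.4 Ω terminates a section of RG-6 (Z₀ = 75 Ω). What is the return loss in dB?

RL ≈ 24.6 dB

Γ = (84.4 − 75)/(84.4 + 75) = 0.059
RL = −20·log₁₀|Γ| = −20·log₁₀(0.059)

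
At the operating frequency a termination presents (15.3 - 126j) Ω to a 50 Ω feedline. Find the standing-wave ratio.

VSWR ≈ 24.3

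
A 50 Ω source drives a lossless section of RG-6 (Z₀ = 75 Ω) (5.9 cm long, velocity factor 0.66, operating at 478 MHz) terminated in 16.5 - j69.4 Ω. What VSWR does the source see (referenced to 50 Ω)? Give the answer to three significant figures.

VSWR ≈ 5.83

λ = v/f = 0.66·c / 478 MHz = 0.414 m
βl = 2π·l/λ = 2π × 0.142 = 51.3°
tan(βl) = 1.25
Z_in = Z_0·(Z_L + jZ_0·tanβl)/(Z_0 + jZ_L·tanβl) = 8.94 + j10.1 Ω
Γ_s = (Z_in − Z_s)/(Z_in + Z_s) = (-41.1 + j10.1)/(58.9 + j10.1), |Γ_s| = 0.707
VSWR = (1 + |Γ_s|)/(1 − |Γ_s|)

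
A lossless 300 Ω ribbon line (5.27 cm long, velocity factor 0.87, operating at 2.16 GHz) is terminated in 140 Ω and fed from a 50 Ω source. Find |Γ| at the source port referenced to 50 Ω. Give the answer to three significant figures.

|Γ| ≈ 0.631

λ = v/f = 0.87·c / 2.16 GHz = 0.121 m
βl = 2π·l/λ = 2π × 0.436 = 157°
tan(βl) = -0.424
Z_in = Z_0·(Z_L + jZ_0·tanβl)/(Z_0 + jZ_L·tanβl) = 159 − j95.8 Ω
Γ_s = (Z_in − Z_s)/(Z_in + Z_s) = (109 − j95.8)/(209 − j95.8), |Γ_s| = 0.631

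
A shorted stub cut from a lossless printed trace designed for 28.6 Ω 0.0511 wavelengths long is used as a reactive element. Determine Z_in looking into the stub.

Z_in ≈ +j9.51 Ω

βl = 2π × 0.0511 = 18.4°
tan(βl) = 0.333
For a shorted stub, Z_in = jZ_0·tan(βl)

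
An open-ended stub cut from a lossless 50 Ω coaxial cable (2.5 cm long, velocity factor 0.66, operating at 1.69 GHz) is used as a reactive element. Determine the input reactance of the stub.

λ = v/f = 0.66·c / 1.69 GHz = 0.117 m
βl = 2π·l/λ = 2π × 0.213 = 76.8°
tan(βl) = 4.27
For an open-ended stub, Z_in = −jZ_0·cot(βl) = −jZ_0/tan(βl)

X_in ≈ -11.7 Ω (capacitive)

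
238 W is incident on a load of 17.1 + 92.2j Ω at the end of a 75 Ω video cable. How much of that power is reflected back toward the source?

P_reflected ≈ 166 W

|Γ| = |(-57.9 + j92.2)/(92.1 + j92.2)| = 0.835
|Γ|² = 0.698
P_refl = |Γ|²·P_inc = 166 W, P_del = (1 − |Γ|²)·P_inc = 71.9 W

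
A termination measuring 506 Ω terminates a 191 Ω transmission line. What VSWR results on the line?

For a purely resistive load, VSWR = R_L/Z_0 or Z_0/R_L (whichever > 1) = 506/191

VSWR ≈ 2.65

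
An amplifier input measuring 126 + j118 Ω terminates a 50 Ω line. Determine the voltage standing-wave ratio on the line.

Γ = (Z_L − Z_0)/(Z_L + Z_0) = (76 + j118)/(176 + j118)
|Γ| = 140/212 = 0.662
VSWR = (1 + |Γ|)/(1 − |Γ|) = 1.66/0.338

VSWR ≈ 4.92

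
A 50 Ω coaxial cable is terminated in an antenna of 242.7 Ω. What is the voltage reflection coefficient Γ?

Γ = 0.658

Γ = (Z_L − Z_0)/(Z_L + Z_0) = (242.7 − 50)/(242.7 + 50) = 192.7/292.7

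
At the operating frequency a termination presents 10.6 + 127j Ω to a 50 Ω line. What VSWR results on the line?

VSWR ≈ 35.3

Γ = (Z_L − Z_0)/(Z_L + Z_0) = (-39.4 + j127)/(60.6 + j127)
|Γ| = 133/141 = 0.945
VSWR = (1 + |Γ|)/(1 − |Γ|) = 1.94/0.055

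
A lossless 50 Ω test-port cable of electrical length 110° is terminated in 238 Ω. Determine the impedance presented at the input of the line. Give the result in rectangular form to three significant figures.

tan(βl) = tan(110°) = -2.75
Z_in = Z_0·(Z_L + jZ_0·tanβl)/(Z_0 + jZ_L·tanβl)
     = 50·(238 − j137)/(50 − j654)

Z_in ≈ 11.8 + j17.3 Ω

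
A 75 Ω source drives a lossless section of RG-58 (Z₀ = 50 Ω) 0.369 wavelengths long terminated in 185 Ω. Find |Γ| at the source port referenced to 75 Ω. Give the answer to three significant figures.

|Γ| ≈ 0.613

βl = 2π × 0.369 = 133°
tan(βl) = -1.08
Z_in = Z_0·(Z_L + jZ_0·tanβl)/(Z_0 + jZ_L·tanβl) = 23.6 + j40.4 Ω
Γ_s = (Z_in − Z_s)/(Z_in + Z_s) = (-51.4 + j40.4)/(98.6 + j40.4), |Γ_s| = 0.613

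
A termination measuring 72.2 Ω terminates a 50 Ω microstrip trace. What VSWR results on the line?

For a purely resistive load, VSWR = R_L/Z_0 or Z_0/R_L (whichever > 1) = 72.2/50

VSWR ≈ 1.44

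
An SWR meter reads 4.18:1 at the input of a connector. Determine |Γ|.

|Γ| ≈ 0.614

|Γ| = (S − 1)/(S + 1) = (4.18 − 1)/(4.18 + 1) = 3.18/5.18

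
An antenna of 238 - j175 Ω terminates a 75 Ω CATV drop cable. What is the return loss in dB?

RL ≈ 3.52 dB

Γ = (163 − j175)/(313 − j175), |Γ| = 0.667
RL = −20·log₁₀|Γ| = −20·log₁₀(0.667)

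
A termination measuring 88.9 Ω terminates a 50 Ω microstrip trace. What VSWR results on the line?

VSWR ≈ 1.78

For a purely resistive load, VSWR = R_L/Z_0 or Z_0/R_L (whichever > 1) = 88.9/50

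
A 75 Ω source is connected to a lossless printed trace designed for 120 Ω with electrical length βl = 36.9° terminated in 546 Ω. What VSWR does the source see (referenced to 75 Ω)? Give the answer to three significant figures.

VSWR ≈ 5.72

tan(βl) = 0.751
Z_in = Z_0·(Z_L + jZ_0·tanβl)/(Z_0 + jZ_L·tanβl) = 67.4 − j140 Ω
Γ_s = (Z_in − Z_s)/(Z_in + Z_s) = (-7.62 − j140)/(142 − j140), |Γ_s| = 0.702
VSWR = (1 + |Γ_s|)/(1 − |Γ_s|)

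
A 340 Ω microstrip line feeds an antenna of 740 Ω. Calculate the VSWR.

VSWR ≈ 2.18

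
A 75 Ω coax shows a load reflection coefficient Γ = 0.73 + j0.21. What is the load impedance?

Z_L = Z_0·(1 + Γ)/(1 − Γ) = 75·(1.73 + j0.21)/(0.27 − j0.21)

Z_L ≈ 271 + j269 Ω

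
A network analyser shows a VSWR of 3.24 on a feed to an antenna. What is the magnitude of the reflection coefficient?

|Γ| ≈ 0.528

|Γ| = (S − 1)/(S + 1) = (3.24 − 1)/(3.24 + 1) = 2.24/4.24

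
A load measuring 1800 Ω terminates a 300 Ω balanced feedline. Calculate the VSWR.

VSWR ≈ 6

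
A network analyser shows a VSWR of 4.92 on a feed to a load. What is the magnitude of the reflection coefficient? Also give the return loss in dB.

|Γ| = (S − 1)/(S + 1) = (4.92 − 1)/(4.92 + 1) = 3.92/5.92
RL = −20·log₁₀|Γ| = −20·log₁₀(0.662)

|Γ| ≈ 0.662; return loss ≈ 3.58 dB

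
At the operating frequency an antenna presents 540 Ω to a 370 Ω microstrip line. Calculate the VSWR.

VSWR ≈ 1.46

For a purely resistive load, VSWR = R_L/Z_0 or Z_0/R_L (whichever > 1) = 540/370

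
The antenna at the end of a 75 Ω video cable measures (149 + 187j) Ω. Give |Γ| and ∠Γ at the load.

Γ = (Z_L − Z_0)/(Z_L + Z_0) = (74 + j187)/(224 + j187)
|Γ| = 201/292 = 0.689

Γ ≈ 0.689 ∠ 28.6°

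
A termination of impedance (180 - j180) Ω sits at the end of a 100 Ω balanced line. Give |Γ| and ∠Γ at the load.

Γ ≈ 0.592 ∠ -33.3°

Γ = (Z_L − Z_0)/(Z_L + Z_0) = (80 − j180)/(280 − j180)
|Γ| = 197/333 = 0.592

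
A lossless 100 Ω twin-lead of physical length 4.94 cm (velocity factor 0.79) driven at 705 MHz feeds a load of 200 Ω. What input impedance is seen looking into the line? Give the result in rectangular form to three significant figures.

λ = v/f = 0.79·c / 705 MHz = 0.336 m
βl = 2π·l/λ = 2π × 0.147 = 52.9°
tan(βl) = tan(52.9°) = 1.32
Z_in = Z_0·(Z_L + jZ_0·tanβl)/(Z_0 + jZ_L·tanβl)
     = 100·(200 + j132)/(100 + j264)

Z_in ≈ 68.8 − j49.6 Ω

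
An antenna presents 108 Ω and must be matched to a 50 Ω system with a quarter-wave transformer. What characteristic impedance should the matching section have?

Z_qwt = √(Z_0·R_L) = √(50 × 108) = √5400

Z_qwt ≈ 73.5 Ω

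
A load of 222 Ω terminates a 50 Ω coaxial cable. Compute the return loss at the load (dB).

Γ = (222 − 50)/(222 + 50) = 0.632
RL = −20·log₁₀|Γ| = −20·log₁₀(0.632)

RL ≈ 3.98 dB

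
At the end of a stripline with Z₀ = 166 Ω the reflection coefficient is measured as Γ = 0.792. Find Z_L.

Z_L ≈ 1430 Ω

Z_L = Z_0·(1 + Γ)/(1 − Γ) = 166·(1.79)/(0.208)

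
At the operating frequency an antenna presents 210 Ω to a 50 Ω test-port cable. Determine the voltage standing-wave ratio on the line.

VSWR ≈ 4.2

For a purely resistive load, VSWR = R_L/Z_0 or Z_0/R_L (whichever > 1) = 210/50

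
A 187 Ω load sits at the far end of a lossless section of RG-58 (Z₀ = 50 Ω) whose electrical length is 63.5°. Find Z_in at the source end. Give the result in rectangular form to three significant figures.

tan(βl) = tan(63.5°) = 2.01
Z_in = Z_0·(Z_L + jZ_0·tanβl)/(Z_0 + jZ_L·tanβl)
     = 50·(187 + j100)/(50 + j375)

Z_in ≈ 16.4 − j22.7 Ω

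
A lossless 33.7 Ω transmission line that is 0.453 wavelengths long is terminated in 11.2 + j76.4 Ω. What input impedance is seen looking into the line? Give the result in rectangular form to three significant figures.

Z_in ≈ 4.27 + j39.4 Ω

βl = 2π × 0.453 = 163°
tan(βl) = tan(163°) = -0.304
Z_in = Z_0·(Z_L + jZ_0·tanβl)/(Z_0 + jZ_L·tanβl)
     = 33.7·(11.2 + j66.1)/(56.9 − j3.41)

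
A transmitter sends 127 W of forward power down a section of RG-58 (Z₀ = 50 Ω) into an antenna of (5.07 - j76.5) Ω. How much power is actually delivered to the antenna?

|Γ| = |(-44.93 − j76.5)/(55.07 − j76.5)| = 0.941
|Γ|² = 0.886
P_refl = |Γ|²·P_inc = 113 W, P_del = (1 − |Γ|²)·P_inc = 14.5 W

P_delivered ≈ 14.5 W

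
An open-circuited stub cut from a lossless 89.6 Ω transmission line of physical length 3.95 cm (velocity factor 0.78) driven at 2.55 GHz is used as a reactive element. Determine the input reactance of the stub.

λ = v/f = 0.78·c / 2.55 GHz = 0.0918 m
βl = 2π·l/λ = 2π × 0.43 = 155°
tan(βl) = -0.467
For an open-circuited stub, Z_in = −jZ_0·cot(βl) = −jZ_0/tan(βl)

X_in ≈ 192 Ω (inductive)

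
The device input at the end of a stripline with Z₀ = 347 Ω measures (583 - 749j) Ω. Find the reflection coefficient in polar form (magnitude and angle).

Γ ≈ 0.658 ∠ -33.7°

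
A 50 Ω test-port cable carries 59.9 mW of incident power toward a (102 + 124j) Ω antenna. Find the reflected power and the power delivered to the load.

P_reflected ≈ 28.1 mW; P_delivered ≈ 31.8 mW

|Γ| = |(52 + j124)/(152 + j124)| = 0.685
|Γ|² = 0.47
P_refl = |Γ|²·P_inc = 28.1 mW, P_del = (1 − |Γ|²)·P_inc = 31.8 mW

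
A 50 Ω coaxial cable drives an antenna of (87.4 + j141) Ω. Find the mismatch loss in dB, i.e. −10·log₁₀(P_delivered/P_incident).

Γ = (37.4 + j141)/(137.4 + j141), |Γ| = 0.741
|Γ|² = 0.549, so P_del/P_inc = 1 − |Γ|² = 0.451
ML = −10·log₁₀(1 − |Γ|²)

mismatch loss ≈ 3.46 dB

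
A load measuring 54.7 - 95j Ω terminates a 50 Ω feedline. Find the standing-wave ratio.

VSWR ≈ 5.11

Γ = (Z_L − Z_0)/(Z_L + Z_0) = (4.7 − j95)/(104.7 − j95)
|Γ| = 95.1/141 = 0.673
VSWR = (1 + |Γ|)/(1 − |Γ|) = 1.67/0.327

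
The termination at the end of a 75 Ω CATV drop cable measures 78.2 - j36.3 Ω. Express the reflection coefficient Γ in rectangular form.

Γ ≈ 0.0729 − j0.22

Γ = (Z_L − Z_0)/(Z_L + Z_0) = (3.2 − j36.3)/(153.2 − j36.3)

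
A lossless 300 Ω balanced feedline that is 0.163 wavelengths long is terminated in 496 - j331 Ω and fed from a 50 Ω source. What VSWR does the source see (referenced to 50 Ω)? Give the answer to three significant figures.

VSWR ≈ 3.06

βl = 2π × 0.163 = 58.7°
tan(βl) = 1.64
Z_in = Z_0·(Z_L + jZ_0·tanβl)/(Z_0 + jZ_L·tanβl) = 120 − j58.3 Ω
Γ_s = (Z_in − Z_s)/(Z_in + Z_s) = (70 − j58.3)/(170 − j58.3), |Γ_s| = 0.507
VSWR = (1 + |Γ_s|)/(1 − |Γ_s|)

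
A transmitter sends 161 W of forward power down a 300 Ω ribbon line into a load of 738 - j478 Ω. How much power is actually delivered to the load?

P_delivered ≈ 109 W

|Γ| = |(438 − j478)/(1038 − j478)| = 0.567
|Γ|² = 0.322
P_refl = |Γ|²·P_inc = 51.8 W, P_del = (1 − |Γ|²)·P_inc = 109 W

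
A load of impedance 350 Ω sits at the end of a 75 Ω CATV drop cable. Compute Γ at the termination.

Γ = (Z_L − Z_0)/(Z_L + Z_0) = (350 − 75)/(350 + 75) = 275/425

Γ = 0.647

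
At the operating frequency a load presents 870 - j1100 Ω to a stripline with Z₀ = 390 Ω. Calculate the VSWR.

Γ = (Z_L − Z_0)/(Z_L + Z_0) = (480 − j1100)/(1260 − j1100)
|Γ| = 1200/1670 = 0.718
VSWR = (1 + |Γ|)/(1 − |Γ|) = 1.72/0.282

VSWR ≈ 6.08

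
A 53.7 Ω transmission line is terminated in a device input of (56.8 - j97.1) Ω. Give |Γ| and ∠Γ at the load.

Γ = (Z_L − Z_0)/(Z_L + Z_0) = (3.1 − j97.1)/(110.5 − j97.1)
|Γ| = 97.1/147 = 0.66

Γ ≈ 0.66 ∠ -46.9°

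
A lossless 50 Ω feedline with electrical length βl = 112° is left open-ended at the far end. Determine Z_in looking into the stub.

tan(βl) = -2.48
For an open-ended stub, Z_in = −jZ_0·cot(βl) = −jZ_0/tan(βl)

Z_in ≈ +j20.2 Ω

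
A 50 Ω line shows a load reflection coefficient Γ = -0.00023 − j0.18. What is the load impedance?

Z_L ≈ 46.8 − j17.4 Ω

Z_L = Z_0·(1 + Γ)/(1 − Γ) = 50·(1 − j0.18)/(1 + j0.18)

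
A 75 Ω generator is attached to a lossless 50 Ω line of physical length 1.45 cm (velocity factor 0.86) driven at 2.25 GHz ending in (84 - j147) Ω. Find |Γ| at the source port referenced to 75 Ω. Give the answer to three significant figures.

λ = v/f = 0.86·c / 2.25 GHz = 0.115 m
βl = 2π·l/λ = 2π × 0.126 = 45.5°
tan(βl) = 1.02
Z_in = Z_0·(Z_L + jZ_0·tanβl)/(Z_0 + jZ_L·tanβl) = 9.06 − j27.9 Ω
Γ_s = (Z_in − Z_s)/(Z_in + Z_s) = (-65.9 − j27.9)/(84.1 − j27.9), |Γ_s| = 0.808

|Γ| ≈ 0.808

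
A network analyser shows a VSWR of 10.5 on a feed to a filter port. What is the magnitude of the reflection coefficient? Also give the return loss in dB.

|Γ| = (S − 1)/(S + 1) = (10.5 − 1)/(10.5 + 1) = 9.5/11.5
RL = −20·log₁₀|Γ| = −20·log₁₀(0.826)

|Γ| ≈ 0.826; return loss ≈ 1.66 dB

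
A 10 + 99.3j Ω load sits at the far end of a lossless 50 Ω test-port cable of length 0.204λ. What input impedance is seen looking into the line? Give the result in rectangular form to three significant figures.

βl = 2π × 0.204 = 73.4°
tan(βl) = tan(73.4°) = 3.36
Z_in = Z_0·(Z_L + jZ_0·tanβl)/(Z_0 + jZ_L·tanβl)
     = 50·(10 + j267)/(-284 + j33.6)

Z_in ≈ 3.76 − j46.6 Ω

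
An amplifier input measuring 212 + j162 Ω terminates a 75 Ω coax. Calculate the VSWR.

Γ = (Z_L − Z_0)/(Z_L + Z_0) = (137 + j162)/(287 + j162)
|Γ| = 212/330 = 0.644
VSWR = (1 + |Γ|)/(1 − |Γ|) = 1.64/0.356

VSWR ≈ 4.61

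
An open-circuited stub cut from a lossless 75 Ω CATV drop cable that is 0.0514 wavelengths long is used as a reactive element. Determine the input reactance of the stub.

X_in ≈ -224 Ω (capacitive)

βl = 2π × 0.0514 = 18.5°
tan(βl) = 0.335
For an open-circuited stub, Z_in = −jZ_0·cot(βl) = −jZ_0/tan(βl)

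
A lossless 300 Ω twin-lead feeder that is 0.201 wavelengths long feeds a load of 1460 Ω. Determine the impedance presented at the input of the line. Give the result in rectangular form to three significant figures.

Z_in ≈ 67.6 − j91 Ω

βl = 2π × 0.201 = 72.4°
tan(βl) = tan(72.4°) = 3.14
Z_in = Z_0·(Z_L + jZ_0·tanβl)/(Z_0 + jZ_L·tanβl)
     = 300·(1460 + j943)/(300 + j4590)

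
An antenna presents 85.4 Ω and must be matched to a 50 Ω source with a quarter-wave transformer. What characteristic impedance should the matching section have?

Z_qwt ≈ 65.3 Ω

Z_qwt = √(Z_0·R_L) = √(50 × 85.4) = √4270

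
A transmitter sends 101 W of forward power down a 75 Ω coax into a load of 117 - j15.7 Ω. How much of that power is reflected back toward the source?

P_reflected ≈ 5.47 W

|Γ| = |(42 − j15.7)/(192 − j15.7)| = 0.233
|Γ|² = 0.0542
P_refl = |Γ|²·P_inc = 5.47 W, P_del = (1 − |Γ|²)·P_inc = 95.5 W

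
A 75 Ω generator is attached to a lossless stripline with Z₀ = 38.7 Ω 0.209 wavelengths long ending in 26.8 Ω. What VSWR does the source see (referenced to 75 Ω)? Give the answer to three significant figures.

VSWR ≈ 1.48

βl = 2π × 0.209 = 75.2°
tan(βl) = 3.8
Z_in = Z_0·(Z_L + jZ_0·tanβl)/(Z_0 + jZ_L·tanβl) = 52.2 + j9.67 Ω
Γ_s = (Z_in − Z_s)/(Z_in + Z_s) = (-22.8 + j9.67)/(127 + j9.67), |Γ_s| = 0.194
VSWR = (1 + |Γ_s|)/(1 − |Γ_s|)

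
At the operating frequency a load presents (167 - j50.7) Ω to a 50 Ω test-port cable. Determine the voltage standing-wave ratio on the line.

Γ = (Z_L − Z_0)/(Z_L + Z_0) = (117 − j50.7)/(217 − j50.7)
|Γ| = 128/223 = 0.572
VSWR = (1 + |Γ|)/(1 − |Γ|) = 1.57/0.428

VSWR ≈ 3.68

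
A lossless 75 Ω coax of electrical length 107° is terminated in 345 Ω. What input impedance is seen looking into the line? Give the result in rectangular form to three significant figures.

tan(βl) = tan(107°) = -3.27
Z_in = Z_0·(Z_L + jZ_0·tanβl)/(Z_0 + jZ_L·tanβl)
     = 75·(345 − j245)/(75 − j1130)

Z_in ≈ 17.7 + j21.8 Ω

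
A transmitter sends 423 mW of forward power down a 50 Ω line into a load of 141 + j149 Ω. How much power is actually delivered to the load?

|Γ| = |(91 + j149)/(191 + j149)| = 0.721
|Γ|² = 0.519
P_refl = |Γ|²·P_inc = 220 mW, P_del = (1 − |Γ|²)·P_inc = 203 mW

P_delivered ≈ 203 mW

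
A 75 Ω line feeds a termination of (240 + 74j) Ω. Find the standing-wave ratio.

Γ = (Z_L − Z_0)/(Z_L + Z_0) = (165 + j74)/(315 + j74)
|Γ| = 181/324 = 0.559
VSWR = (1 + |Γ|)/(1 − |Γ|) = 1.56/0.441

VSWR ≈ 3.53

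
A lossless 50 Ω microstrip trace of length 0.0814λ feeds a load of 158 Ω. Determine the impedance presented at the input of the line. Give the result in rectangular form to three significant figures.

βl = 2π × 0.0814 = 29.3°
tan(βl) = tan(29.3°) = 0.561
Z_in = Z_0·(Z_L + jZ_0·tanβl)/(Z_0 + jZ_L·tanβl)
     = 50·(158 + j28.1)/(50 + j88.7)

Z_in ≈ 50.1 − j60.8 Ω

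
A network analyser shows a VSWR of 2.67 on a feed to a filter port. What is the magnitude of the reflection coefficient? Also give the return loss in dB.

|Γ| ≈ 0.455; return loss ≈ 6.84 dB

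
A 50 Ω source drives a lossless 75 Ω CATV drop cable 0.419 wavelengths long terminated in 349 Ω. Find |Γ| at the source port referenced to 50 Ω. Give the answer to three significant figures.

βl = 2π × 0.419 = 151°
tan(βl) = -0.558
Z_in = Z_0·(Z_L + jZ_0·tanβl)/(Z_0 + jZ_L·tanβl) = 59.1 + j112 Ω
Γ_s = (Z_in − Z_s)/(Z_in + Z_s) = (9.12 + j112)/(109 + j112), |Γ_s| = 0.718

|Γ| ≈ 0.718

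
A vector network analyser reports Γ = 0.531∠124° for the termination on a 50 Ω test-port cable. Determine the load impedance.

Z_L ≈ 19.1 + j23.5 Ω

Z_L = Z_0·(1 + Γ)/(1 − Γ) = 50·(0.703 + j0.44)/(1.3 − j0.44)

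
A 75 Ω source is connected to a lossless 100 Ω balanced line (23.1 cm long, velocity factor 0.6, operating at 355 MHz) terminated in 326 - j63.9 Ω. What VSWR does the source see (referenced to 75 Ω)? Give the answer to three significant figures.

VSWR ≈ 4.44

λ = v/f = 0.6·c / 355 MHz = 0.507 m
βl = 2π·l/λ = 2π × 0.456 = 164°
tan(βl) = -0.287
Z_in = Z_0·(Z_L + jZ_0·tanβl)/(Z_0 + jZ_L·tanβl) = 229 + j149 Ω
Γ_s = (Z_in − Z_s)/(Z_in + Z_s) = (154 + j149)/(304 + j149), |Γ_s| = 0.633
VSWR = (1 + |Γ_s|)/(1 − |Γ_s|)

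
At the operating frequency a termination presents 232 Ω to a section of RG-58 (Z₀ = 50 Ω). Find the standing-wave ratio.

Γ = (232 − 50)/(232 + 50) = 0.645
VSWR = (1 + 0.645)/(1 − 0.645)

VSWR ≈ 4.64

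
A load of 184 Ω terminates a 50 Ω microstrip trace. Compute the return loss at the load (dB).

RL ≈ 4.84 dB

Γ = (184 − 50)/(184 + 50) = 0.573
RL = −20·log₁₀|Γ| = −20·log₁₀(0.573)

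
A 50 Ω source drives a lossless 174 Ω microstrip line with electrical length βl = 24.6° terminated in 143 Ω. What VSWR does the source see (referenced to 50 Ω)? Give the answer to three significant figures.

tan(βl) = 0.458
Z_in = Z_0·(Z_L + jZ_0·tanβl)/(Z_0 + jZ_L·tanβl) = 152 + j22.7 Ω
Γ_s = (Z_in − Z_s)/(Z_in + Z_s) = (102 + j22.7)/(202 + j22.7), |Γ_s| = 0.513
VSWR = (1 + |Γ_s|)/(1 − |Γ_s|)

VSWR ≈ 3.11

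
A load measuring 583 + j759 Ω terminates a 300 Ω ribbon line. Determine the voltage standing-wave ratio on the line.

VSWR ≈ 5.57

Γ = (Z_L − Z_0)/(Z_L + Z_0) = (283 + j759)/(883 + j759)
|Γ| = 810/1160 = 0.696
VSWR = (1 + |Γ|)/(1 − |Γ|) = 1.7/0.304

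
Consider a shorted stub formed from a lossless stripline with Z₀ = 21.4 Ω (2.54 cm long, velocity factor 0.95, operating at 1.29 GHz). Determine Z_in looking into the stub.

Z_in ≈ +j18.9 Ω

λ = v/f = 0.95·c / 1.29 GHz = 0.221 m
βl = 2π·l/λ = 2π × 0.115 = 41.4°
tan(βl) = 0.881
For a shorted stub, Z_in = jZ_0·tan(βl)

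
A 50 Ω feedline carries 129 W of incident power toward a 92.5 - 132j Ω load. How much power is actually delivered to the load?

P_delivered ≈ 63.3 W

|Γ| = |(42.5 − j132)/(142.5 − j132)| = 0.714
|Γ|² = 0.51
P_refl = |Γ|²·P_inc = 65.7 W, P_del = (1 − |Γ|²)·P_inc = 63.3 W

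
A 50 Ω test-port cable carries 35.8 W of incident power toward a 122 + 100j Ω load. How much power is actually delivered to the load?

|Γ| = |(72 + j100)/(172 + j100)| = 0.619
|Γ|² = 0.384
P_refl = |Γ|²·P_inc = 13.7 W, P_del = (1 − |Γ|²)·P_inc = 22.1 W

P_delivered ≈ 22.1 W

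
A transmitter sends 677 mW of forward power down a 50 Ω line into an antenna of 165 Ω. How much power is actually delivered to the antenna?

Γ = (165 − 50)/(165 + 50) = 0.535
|Γ|² = 0.286
P_refl = |Γ|²·P_inc = 194 mW, P_del = (1 − |Γ|²)·P_inc = 483 mW

P_delivered ≈ 483 mW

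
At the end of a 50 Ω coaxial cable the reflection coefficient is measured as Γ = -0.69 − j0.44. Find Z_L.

Z_L ≈ 5.42 − j14.4 Ω

Z_L = Z_0·(1 + Γ)/(1 − Γ) = 50·(0.31 − j0.44)/(1.69 + j0.44)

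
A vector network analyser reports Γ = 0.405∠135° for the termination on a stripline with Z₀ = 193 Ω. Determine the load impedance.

Z_L ≈ 92.9 + j63.6 Ω

Z_L = Z_0·(1 + Γ)/(1 − Γ) = 193·(0.714 + j0.286)/(1.29 − j0.286)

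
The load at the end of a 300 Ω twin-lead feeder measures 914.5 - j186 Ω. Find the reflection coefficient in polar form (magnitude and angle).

Γ = (Z_L − Z_0)/(Z_L + Z_0) = (614.5 − j186)/(1214 − j186)
|Γ| = 642/1230 = 0.523

Γ ≈ 0.523 ∠ -8.13°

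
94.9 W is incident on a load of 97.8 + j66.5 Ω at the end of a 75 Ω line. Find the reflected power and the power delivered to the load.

P_reflected ≈ 13.7 W; P_delivered ≈ 81.2 W

|Γ| = |(22.8 + j66.5)/(172.8 + j66.5)| = 0.38
|Γ|² = 0.144
P_refl = |Γ|²·P_inc = 13.7 W, P_del = (1 − |Γ|²)·P_inc = 81.2 W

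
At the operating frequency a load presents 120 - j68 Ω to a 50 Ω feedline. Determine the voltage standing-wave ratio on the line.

VSWR ≈ 3.28

Γ = (Z_L − Z_0)/(Z_L + Z_0) = (70 − j68)/(170 − j68)
|Γ| = 97.6/183 = 0.533
VSWR = (1 + |Γ|)/(1 − |Γ|) = 1.53/0.467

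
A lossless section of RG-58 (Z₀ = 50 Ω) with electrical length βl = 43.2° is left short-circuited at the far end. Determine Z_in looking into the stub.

tan(βl) = 0.939
For a short-circuited stub, Z_in = jZ_0·tan(βl)

Z_in ≈ +j47 Ω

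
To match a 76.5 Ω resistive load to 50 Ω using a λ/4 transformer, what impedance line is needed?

Z_qwt = √(Z_0·R_L) = √(50 × 76.5) = √3825

Z_qwt ≈ 61.8 Ω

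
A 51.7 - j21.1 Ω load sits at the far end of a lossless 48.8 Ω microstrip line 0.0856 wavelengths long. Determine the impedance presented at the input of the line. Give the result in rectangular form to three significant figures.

βl = 2π × 0.0856 = 30.8°
tan(βl) = tan(30.8°) = 0.596
Z_in = Z_0·(Z_L + jZ_0·tanβl)/(Z_0 + jZ_L·tanβl)
     = 48.8·(51.7 + j8.01)/(61.4 + j30.8)

Z_in ≈ 35.4 − j11.4 Ω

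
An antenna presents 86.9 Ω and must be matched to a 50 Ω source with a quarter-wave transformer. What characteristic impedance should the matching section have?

Z_qwt ≈ 65.9 Ω

Z_qwt = √(Z_0·R_L) = √(50 × 86.9) = √4345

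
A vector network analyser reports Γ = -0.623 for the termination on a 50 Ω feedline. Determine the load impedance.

Z_L = Z_0·(1 + Γ)/(1 − Γ) = 50·(0.377)/(1.62)

Z_L ≈ 11.6 Ω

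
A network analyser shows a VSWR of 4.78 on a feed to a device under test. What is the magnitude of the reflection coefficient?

|Γ| = (S − 1)/(S + 1) = (4.78 − 1)/(4.78 + 1) = 3.78/5.78

|Γ| ≈ 0.654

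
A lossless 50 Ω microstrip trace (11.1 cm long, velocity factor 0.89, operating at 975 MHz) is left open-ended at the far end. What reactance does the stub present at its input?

λ = v/f = 0.89·c / 975 MHz = 0.274 m
βl = 2π·l/λ = 2π × 0.405 = 146°
tan(βl) = -0.677
For an open-ended stub, Z_in = −jZ_0·cot(βl) = −jZ_0/tan(βl)

X_in ≈ 73.9 Ω (inductive)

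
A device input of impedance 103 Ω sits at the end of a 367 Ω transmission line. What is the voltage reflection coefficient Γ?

Γ = (Z_L − Z_0)/(Z_L + Z_0) = (103 − 367)/(103 + 367) = -264/470

Γ = -0.562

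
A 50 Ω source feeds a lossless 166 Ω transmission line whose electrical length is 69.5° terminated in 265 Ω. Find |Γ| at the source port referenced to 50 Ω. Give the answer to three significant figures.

tan(βl) = 2.67
Z_in = Z_0·(Z_L + jZ_0·tanβl)/(Z_0 + jZ_L·tanβl) = 112 − j35.7 Ω
Γ_s = (Z_in − Z_s)/(Z_in + Z_s) = (62.4 − j35.7)/(162 − j35.7), |Γ_s| = 0.432

|Γ| ≈ 0.432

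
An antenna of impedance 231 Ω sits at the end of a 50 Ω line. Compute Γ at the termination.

Γ = (Z_L − Z_0)/(Z_L + Z_0) = (231 − 50)/(231 + 50) = 181/281

Γ = 0.644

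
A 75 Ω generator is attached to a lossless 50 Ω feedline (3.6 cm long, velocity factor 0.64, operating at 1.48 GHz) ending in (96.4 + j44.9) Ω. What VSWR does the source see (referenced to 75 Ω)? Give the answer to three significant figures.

VSWR ≈ 3.68

λ = v/f = 0.64·c / 1.48 GHz = 0.13 m
βl = 2π·l/λ = 2π × 0.277 = 99.9°
tan(βl) = -5.73
Z_in = Z_0·(Z_L + jZ_0·tanβl)/(Z_0 + jZ_L·tanβl) = 20.4 − j2.63 Ω
Γ_s = (Z_in − Z_s)/(Z_in + Z_s) = (-54.6 − j2.63)/(95.4 − j2.63), |Γ_s| = 0.573
VSWR = (1 + |Γ_s|)/(1 − |Γ_s|)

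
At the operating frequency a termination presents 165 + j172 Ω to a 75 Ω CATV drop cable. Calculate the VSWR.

VSWR ≈ 4.84

Γ = (Z_L − Z_0)/(Z_L + Z_0) = (90 + j172)/(240 + j172)
|Γ| = 194/295 = 0.657
VSWR = (1 + |Γ|)/(1 − |Γ|) = 1.66/0.343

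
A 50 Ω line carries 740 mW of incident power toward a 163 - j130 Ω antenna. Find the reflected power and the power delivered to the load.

P_reflected ≈ 353 mW; P_delivered ≈ 387 mW

|Γ| = |(113 − j130)/(213 − j130)| = 0.69
|Γ|² = 0.476
P_refl = |Γ|²·P_inc = 353 mW, P_del = (1 − |Γ|²)·P_inc = 387 mW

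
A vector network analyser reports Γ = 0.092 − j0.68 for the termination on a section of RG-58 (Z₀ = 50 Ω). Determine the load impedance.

Z_L ≈ 20.6 − j52.8 Ω

Z_L = Z_0·(1 + Γ)/(1 − Γ) = 50·(1.09 − j0.68)/(0.908 + j0.68)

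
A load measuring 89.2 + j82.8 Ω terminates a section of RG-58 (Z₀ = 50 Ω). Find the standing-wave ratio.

VSWR ≈ 3.6

Γ = (Z_L − Z_0)/(Z_L + Z_0) = (39.2 + j82.8)/(139.2 + j82.8)
|Γ| = 91.6/162 = 0.566
VSWR = (1 + |Γ|)/(1 − |Γ|) = 1.57/0.434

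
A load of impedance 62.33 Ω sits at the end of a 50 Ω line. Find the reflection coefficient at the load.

Γ = (Z_L − Z_0)/(Z_L + Z_0) = (62.33 − 50)/(62.33 + 50) = 12.33/112.3

Γ = 0.11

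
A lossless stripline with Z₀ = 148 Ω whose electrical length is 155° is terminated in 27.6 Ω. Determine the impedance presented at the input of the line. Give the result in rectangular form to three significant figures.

tan(βl) = tan(155°) = -0.466
Z_in = Z_0·(Z_L + jZ_0·tanβl)/(Z_0 + jZ_L·tanβl)
     = 148·(27.6 − j69)/(148 − j12.9)

Z_in ≈ 33.3 − j66.1 Ω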